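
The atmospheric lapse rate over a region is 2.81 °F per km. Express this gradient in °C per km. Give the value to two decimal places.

1.56 °C/km

The quantity depends on a temperature interval, so only the ratio of degree sizes applies; the offset between the scales is irrelevant.
A change of 1°F is a change of 5/9°C, so 2.81 × 5/9 = 1.56.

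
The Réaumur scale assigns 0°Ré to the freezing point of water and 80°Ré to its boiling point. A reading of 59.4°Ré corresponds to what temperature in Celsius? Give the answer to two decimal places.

74.25°C

Linear interpolation between the fixed points: C = (59.4 - 0) × 100 / (80 - 0) = 74.2500°C.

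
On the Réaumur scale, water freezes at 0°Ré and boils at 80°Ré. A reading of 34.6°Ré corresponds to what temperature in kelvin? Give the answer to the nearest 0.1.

Linear interpolation between the fixed points: C = (34.6 - 0) × 100 / (80 - 0) = 43.2500°C.
Then 43.2500 + 273.15 = 316.4 K.

316.4 K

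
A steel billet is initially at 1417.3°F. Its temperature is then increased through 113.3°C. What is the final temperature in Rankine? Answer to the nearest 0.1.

2080.9°R

Initial temperature in Celsius: (1417.3 - 32) × 5/9 = 769.6111°C.
Final Celsius temperature: 769.6111 + 113.3000 = 882.9111°C.
In Rankine: 882.9111 × 1.8 + 491.67 = 2080.9°R.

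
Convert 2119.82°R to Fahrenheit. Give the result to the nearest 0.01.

In Celsius: (2119.82 - 491.67) × 5/9 = 904.5278°C.
In Fahrenheit: 904.5278 × 1.8 + 32 = 1660.15°F.

1660.15°F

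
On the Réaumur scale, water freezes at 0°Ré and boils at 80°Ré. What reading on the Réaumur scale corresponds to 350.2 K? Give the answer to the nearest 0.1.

First in Celsius: 350.2 - 273.15 = 77.0500°C.
Linearly onto the Réaumur scale: 0 + (77.0500 / 100) × (80 - 0) = 61.6°Ré.

61.6°Ré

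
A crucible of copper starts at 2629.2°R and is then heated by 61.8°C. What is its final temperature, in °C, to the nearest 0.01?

Initial temperature in Celsius: (2629.2 - 491.67) × 5/9 = 1187.5167°C.
Final Celsius temperature: 1187.5167 + 61.8000 = 1249.3167°C.

1249.32°C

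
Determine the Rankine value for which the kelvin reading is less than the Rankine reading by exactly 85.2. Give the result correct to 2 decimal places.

191.70°R

Let R be the Rankine reading. The kelvin reading is K = 5/9·R.
Require K - R = -85.2: (-4/9)·R = -85.2.
R = (-85.2) / (-4/9) = 191.70.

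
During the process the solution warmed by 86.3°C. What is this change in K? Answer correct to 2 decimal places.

Celsius and kelvin degrees are the same size, so the interval is unchanged: 86.30.

86.30 K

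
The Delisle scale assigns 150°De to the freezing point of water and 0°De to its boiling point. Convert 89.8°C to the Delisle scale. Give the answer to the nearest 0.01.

15.30°De

Linearly onto the Delisle scale: 150 + (89.8000 / 100) × (0 - 150) = 15.30°De.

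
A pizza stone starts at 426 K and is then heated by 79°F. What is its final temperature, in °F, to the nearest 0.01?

386.13°F

Initial temperature in Celsius: 426 - 273.15 = 152.8500°C.
The 79°F change is an interval, so only the factor 5/9 applies: +79 × 5/9 = +43.8889°C.
Final Celsius temperature: 152.8500 + 43.8889 = 196.7389°C.
In Fahrenheit: 196.7389 × 1.8 + 32 = 386.13°F.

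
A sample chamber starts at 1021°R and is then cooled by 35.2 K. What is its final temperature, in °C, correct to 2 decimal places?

258.87°C

Initial temperature in Celsius: (1021 - 491.67) × 5/9 = 294.0722°C.
The 35.2 K change is an interval; Kelvin and Celsius degrees are the same size, so ΔC = -35.2°C.
Final Celsius temperature: 294.0722 - 35.2000 = 258.8722°C.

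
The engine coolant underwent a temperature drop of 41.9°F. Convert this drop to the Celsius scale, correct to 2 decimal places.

23.28°C

For a temperature interval the offset drops out; only the factor 5/9 applies.
41.9 × 5/9 = 23.28.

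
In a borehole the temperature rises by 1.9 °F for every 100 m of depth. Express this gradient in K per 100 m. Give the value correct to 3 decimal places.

The quantity depends on a temperature interval, so only the ratio of degree sizes applies; the offset between the scales is irrelevant.
A change of 1°F is a change of 5/9 K, so 1.9 × 5/9 = 1.056.

1.056 K/100 m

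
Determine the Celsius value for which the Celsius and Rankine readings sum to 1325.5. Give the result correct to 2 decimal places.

297.80°C

Let C be the Celsius reading. The Rankine reading is R = 1.8·C + 491.67.
Require C + R = 1325.5: (2.8)·C + 491.67 = 1325.5.
C = (1325.5 - 491.67) / (2.8) = 297.80.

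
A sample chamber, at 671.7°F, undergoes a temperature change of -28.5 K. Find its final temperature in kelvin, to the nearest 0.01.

Initial temperature in Celsius: (671.7 - 32) × 5/9 = 355.3889°C.
The 28.5 K change is an interval; Kelvin and Celsius degrees are the same size, so ΔC = -28.5°C.
Final Celsius temperature: 355.3889 - 28.5000 = 326.8889°C.
In kelvin: 326.8889 + 273.15 = 600.04 K.

600.04 K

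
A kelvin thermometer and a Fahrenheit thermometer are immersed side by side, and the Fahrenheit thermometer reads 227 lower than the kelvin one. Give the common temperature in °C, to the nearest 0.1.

Let x be the kelvin reading; then the Fahrenheit reading is 1.8·x - 459.67.
(1.8·x - 459.67) - x = -227  ⇒  (0.8)·x = 232.67  ⇒  x = 290.8375 K.
In Celsius: 290.8375 - 273.15 = 17.7°C.

17.7°C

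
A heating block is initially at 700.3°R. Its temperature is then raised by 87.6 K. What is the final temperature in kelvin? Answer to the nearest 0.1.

476.7 K

Initial temperature in Celsius: (700.3 - 491.67) × 5/9 = 115.9056°C.
The 87.6 K change is an interval; Kelvin and Celsius degrees are the same size, so ΔC = +87.6°C.
Final Celsius temperature: 115.9056 + 87.6000 = 203.5056°C.
In kelvin: 203.5056 + 273.15 = 476.7 K.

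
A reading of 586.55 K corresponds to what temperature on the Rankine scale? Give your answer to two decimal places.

1055.79°R

In Celsius: 586.55 - 273.15 = 313.4000°C.
In Rankine: 313.4000 × 1.8 + 491.67 = 1055.79°R.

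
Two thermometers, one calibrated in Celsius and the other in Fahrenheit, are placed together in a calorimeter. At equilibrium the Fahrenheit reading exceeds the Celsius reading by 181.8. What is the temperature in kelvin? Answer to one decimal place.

Let x be the Celsius reading; then the Fahrenheit reading is 1.8·x + 32.
(1.8·x + 32) - x = 181.8  ⇒  (0.8)·x = 149.8  ⇒  x = 187.2500°C.
In kelvin: 187.2500 + 273.15 = 460.4 K.

460.4 K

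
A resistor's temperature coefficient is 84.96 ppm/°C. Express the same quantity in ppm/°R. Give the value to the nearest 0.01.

47.20 ppm/°R

Since only a temperature interval is involved, the additive offset between the scales drops out.
A change of 1°R is a change of 5/9°C, so per °R the value is 84.96 × 5/9 = 47.20.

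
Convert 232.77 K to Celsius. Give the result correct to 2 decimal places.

-40.38°C

In Celsius: 232.77 - 273.15 = -40.3800°C.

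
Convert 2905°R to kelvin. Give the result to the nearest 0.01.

1613.89 K

In Celsius: (2905 - 491.67) × 5/9 = 1340.7389°C.
In kelvin: 1340.7389 + 273.15 = 1613.89 K.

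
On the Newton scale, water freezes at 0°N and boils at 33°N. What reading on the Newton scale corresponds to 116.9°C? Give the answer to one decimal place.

38.6°N

Linearly onto the Newton scale: 0 + (116.9000 / 100) × (33 - 0) = 38.6°N.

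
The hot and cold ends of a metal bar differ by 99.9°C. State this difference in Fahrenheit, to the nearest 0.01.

For a temperature interval the offset drops out; only the factor 1.8 applies.
99.9 × 1.8 = 179.82.

179.82°F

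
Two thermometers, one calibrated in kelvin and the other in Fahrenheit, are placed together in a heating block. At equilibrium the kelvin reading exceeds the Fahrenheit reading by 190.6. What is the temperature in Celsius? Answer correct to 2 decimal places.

Let x be the kelvin reading; then the Fahrenheit reading is 1.8·x - 459.67.
(1.8·x - 459.67) - x = -190.6  ⇒  (0.8)·x = 269.07  ⇒  x = 336.3375 K.
In Celsius: 336.3375 - 273.15 = 63.19°C.

63.19°C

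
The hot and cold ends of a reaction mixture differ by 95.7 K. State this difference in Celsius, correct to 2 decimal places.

Kelvin and Celsius degrees are the same size, so the interval is unchanged: 95.70.

95.70°C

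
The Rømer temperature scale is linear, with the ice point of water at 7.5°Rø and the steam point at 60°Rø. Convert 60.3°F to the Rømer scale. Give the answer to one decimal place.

15.8°Rø

First in Celsius: (60.3 - 32) × 5/9 = 15.7222°C.
Linearly onto the Rømer scale: 7.5 + (15.7222 / 100) × (60 - 7.5) = 15.8°Rø.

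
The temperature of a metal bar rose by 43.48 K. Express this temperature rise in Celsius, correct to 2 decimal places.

43.48°C

Kelvin and Celsius degrees are the same size, so the interval is unchanged: 43.48.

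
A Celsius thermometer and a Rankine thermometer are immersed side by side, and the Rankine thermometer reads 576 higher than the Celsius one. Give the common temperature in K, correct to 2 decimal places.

378.56 K

Let x be the Celsius reading; then the Rankine reading is 1.8·x + 491.67.
(1.8·x + 491.67) - x = 576  ⇒  (0.8)·x = 84.33  ⇒  x = 105.4125°C.
In kelvin: 105.4125 + 273.15 = 378.56 K.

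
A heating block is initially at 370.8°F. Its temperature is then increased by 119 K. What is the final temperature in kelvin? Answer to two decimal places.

Initial temperature in Celsius: (370.8 - 32) × 5/9 = 188.2222°C.
The 119 K change is an interval; Kelvin and Celsius degrees are the same size, so ΔC = +119°C.
Final Celsius temperature: 188.2222 + 119.0000 = 307.2222°C.
In kelvin: 307.2222 + 273.15 = 580.37 K.

580.37 K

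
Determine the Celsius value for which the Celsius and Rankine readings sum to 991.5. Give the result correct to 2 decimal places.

Let C be the Celsius reading. The Rankine reading is R = 1.8·C + 491.67.
Require C + R = 991.5: (2.8)·C + 491.67 = 991.5.
C = (991.5 - 491.67) / (2.8) = 178.51.

178.51°C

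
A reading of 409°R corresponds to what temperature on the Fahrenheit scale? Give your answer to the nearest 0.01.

-50.67°F

In Celsius: (409 - 491.67) × 5/9 = -45.9278°C.
In Fahrenheit: -45.9278 × 1.8 + 32 = -50.67°F.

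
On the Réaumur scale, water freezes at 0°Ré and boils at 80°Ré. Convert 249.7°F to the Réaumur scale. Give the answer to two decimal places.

First in Celsius: (249.7 - 32) × 5/9 = 120.9444°C.
Linearly onto the Réaumur scale: 0 + (120.9444 / 100) × (80 - 0) = 96.76°Ré.

96.76°Ré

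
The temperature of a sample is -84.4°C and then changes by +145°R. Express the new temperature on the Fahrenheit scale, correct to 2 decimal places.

The 145°R change is an interval, so only the factor 5/9 applies: +145 × 5/9 = +80.5556°C.
Final Celsius temperature: -84.4000 + 80.5556 = -3.8444°C.
In Fahrenheit: -3.8444 × 1.8 + 32 = 25.08°F.

25.08°F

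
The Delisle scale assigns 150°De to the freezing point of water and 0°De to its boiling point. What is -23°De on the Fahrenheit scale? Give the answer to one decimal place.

239.6°F

Linear interpolation between the fixed points: C = (-23 - 150) × 100 / (0 - 150) = 115.3333°C.
Then 115.3333 × 1.8 + 32 = 239.6°F.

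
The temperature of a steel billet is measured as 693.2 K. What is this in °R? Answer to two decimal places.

In Celsius: 693.2 - 273.15 = 420.0500°C.
In Rankine: 420.0500 × 1.8 + 491.67 = 1247.76°R.

1247.76°R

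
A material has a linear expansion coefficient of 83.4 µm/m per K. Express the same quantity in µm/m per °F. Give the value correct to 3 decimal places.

The quantity depends on a temperature interval, so only the ratio of degree sizes applies; the offset between the scales is irrelevant.
A change of 1°F is a change of 5/9 K, so per °F the value is 83.4 × 5/9 = 46.333.

46.333 µm/m per °F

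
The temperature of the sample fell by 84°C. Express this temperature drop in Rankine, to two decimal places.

151.20°R

For a temperature interval the offset drops out; only the factor 1.8 applies.
84 × 1.8 = 151.20.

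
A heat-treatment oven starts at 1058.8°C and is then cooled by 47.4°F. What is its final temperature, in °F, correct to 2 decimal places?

The 47.4°F change is an interval, so only the factor 5/9 applies: -47.4 × 5/9 = -26.3333°C.
Final Celsius temperature: 1058.8000 - 26.3333 = 1032.4667°C.
In Fahrenheit: 1032.4667 × 1.8 + 32 = 1890.44°F.

1890.44°F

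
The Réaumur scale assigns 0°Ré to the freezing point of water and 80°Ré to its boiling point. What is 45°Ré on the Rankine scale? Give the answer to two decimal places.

Linear interpolation between the fixed points: C = (45 - 0) × 100 / (80 - 0) = 56.2500°C.
Then 56.2500 × 1.8 + 491.67 = 592.92°R.

592.92°R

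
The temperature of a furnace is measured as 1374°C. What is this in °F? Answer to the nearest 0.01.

In Fahrenheit: 1374.0000 × 1.8 + 32 = 2505.20°F.

2505.20°F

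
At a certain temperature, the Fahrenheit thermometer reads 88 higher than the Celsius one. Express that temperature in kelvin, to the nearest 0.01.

Let x be the Celsius reading; then the Fahrenheit reading is 1.8·x + 32.
(1.8·x + 32) - x = 88  ⇒  (0.8)·x = 56  ⇒  x = 70.0000°C.
In kelvin: 70.0000 + 273.15 = 343.15 K.

343.15 K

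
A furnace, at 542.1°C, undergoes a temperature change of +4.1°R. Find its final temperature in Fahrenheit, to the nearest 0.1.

1011.9°F

The 4.1°R change is an interval, so only the factor 5/9 applies: +4.1 × 5/9 = +2.2778°C.
Final Celsius temperature: 542.1000 + 2.2778 = 544.3778°C.
In Fahrenheit: 544.3778 × 1.8 + 32 = 1011.9°F.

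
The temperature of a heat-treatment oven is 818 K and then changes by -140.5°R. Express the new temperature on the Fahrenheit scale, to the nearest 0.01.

Initial temperature in Celsius: 818 - 273.15 = 544.8500°C.
The 140.5°R change is an interval, so only the factor 5/9 applies: -140.5 × 5/9 = -78.0556°C.
Final Celsius temperature: 544.8500 - 78.0556 = 466.7944°C.
In Fahrenheit: 466.7944 × 1.8 + 32 = 872.23°F.

872.23°F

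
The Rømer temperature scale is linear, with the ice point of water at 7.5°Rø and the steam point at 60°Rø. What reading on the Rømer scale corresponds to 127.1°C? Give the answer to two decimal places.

74.23°Rø

Linearly onto the Rømer scale: 7.5 + (127.1000 / 100) × (60 - 7.5) = 74.23°Rø.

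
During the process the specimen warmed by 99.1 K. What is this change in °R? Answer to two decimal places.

An interval of 1 K corresponds to 1.8°R.
99.1 × 1.8 = 178.38.

178.38°R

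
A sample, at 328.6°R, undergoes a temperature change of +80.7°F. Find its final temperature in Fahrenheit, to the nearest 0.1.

-50.4°F

Initial temperature in Celsius: (328.6 - 491.67) × 5/9 = -90.5944°C.
The 80.7°F change is an interval, so only the factor 5/9 applies: +80.7 × 5/9 = +44.8333°C.
Final Celsius temperature: -90.5944 + 44.8333 = -45.7611°C.
In Fahrenheit: -45.7611 × 1.8 + 32 = -50.4°F.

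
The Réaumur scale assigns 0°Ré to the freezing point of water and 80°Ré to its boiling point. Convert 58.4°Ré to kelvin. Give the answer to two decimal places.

Linear interpolation between the fixed points: C = (58.4 - 0) × 100 / (80 - 0) = 73.0000°C.
Then 73.0000 + 273.15 = 346.15 K.

346.15 K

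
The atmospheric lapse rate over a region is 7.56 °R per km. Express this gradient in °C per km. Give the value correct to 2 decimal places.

The quantity depends on a temperature interval, so only the ratio of degree sizes applies; the offset between the scales is irrelevant.
A change of 1°R is a change of 5/9°C, so 7.56 × 5/9 = 4.20.

4.20 °C/km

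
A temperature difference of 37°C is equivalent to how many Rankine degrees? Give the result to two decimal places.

66.60°R

Only the scale ratio 1.8 matters for a change in temperature.
37 × 1.8 = 66.60.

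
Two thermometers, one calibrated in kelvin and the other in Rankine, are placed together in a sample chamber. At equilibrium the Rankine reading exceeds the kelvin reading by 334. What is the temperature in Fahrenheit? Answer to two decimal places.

291.83°F

Let x be the kelvin reading; then the Rankine reading is 1.8·x.
(1.8·x) - x = 334  ⇒  (0.8)·x = 334  ⇒  x = 417.5000 K.
In Celsius: 417.5 - 273.15 = 144.3500°C.
In Fahrenheit: 144.3500 × 1.8 + 32 = 291.83°F.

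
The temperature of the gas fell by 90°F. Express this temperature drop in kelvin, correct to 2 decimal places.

50.00 K

For a temperature interval the offset drops out; only the factor 5/9 applies.
90 × 5/9 = 50.00.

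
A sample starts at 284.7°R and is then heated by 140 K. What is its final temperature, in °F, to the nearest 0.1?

Initial temperature in Celsius: (284.7 - 491.67) × 5/9 = -114.9833°C.
The 140 K change is an interval; Kelvin and Celsius degrees are the same size, so ΔC = +140°C.
Final Celsius temperature: -114.9833 + 140.0000 = 25.0167°C.
In Fahrenheit: 25.0167 × 1.8 + 32 = 77.0°F.

77.0°F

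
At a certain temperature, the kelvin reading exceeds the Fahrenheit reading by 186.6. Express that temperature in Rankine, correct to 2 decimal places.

614.41°R

Let x be the kelvin reading; then the Fahrenheit reading is 1.8·x - 459.67.
(1.8·x - 459.67) - x = -186.6  ⇒  (0.8)·x = 273.07  ⇒  x = 341.3375 K.
In Celsius: 341.3375 - 273.15 = 68.1875°C.
In Rankine: 68.1875 × 1.8 + 491.67 = 614.41°R.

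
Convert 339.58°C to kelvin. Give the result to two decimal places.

612.73 K

In kelvin: 339.5800 + 273.15 = 612.73 K.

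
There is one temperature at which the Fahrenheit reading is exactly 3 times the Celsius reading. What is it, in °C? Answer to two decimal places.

26.67°C

Let C be the Celsius reading. The Fahrenheit reading is F = 1.8·C + 32.
Require F = 3·C: 1.8·C + 32 = 3·C.
(-1.2)·C = -32  ⇒  C = 26.67.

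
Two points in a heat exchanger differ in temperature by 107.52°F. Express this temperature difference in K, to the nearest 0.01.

For a temperature interval the offset drops out; only the factor 5/9 applies.
107.52 × 5/9 = 59.73.

59.73 K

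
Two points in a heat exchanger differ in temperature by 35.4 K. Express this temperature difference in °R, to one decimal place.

63.7°R

An interval of 1 K corresponds to 1.8°R.
35.4 × 1.8 = 63.7.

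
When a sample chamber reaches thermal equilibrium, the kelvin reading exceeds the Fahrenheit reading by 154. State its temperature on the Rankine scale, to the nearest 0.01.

Let x be the Fahrenheit reading; then the kelvin reading is 5/9·x + 255.372.
(5/9·x + 255.372) - x = 154  ⇒  (-4/9)·x = -101.372  ⇒  x = 228.0875°F.
In Celsius: (228.0875 - 32) × 5/9 = 108.9375°C.
In Rankine: 108.9375 × 1.8 + 491.67 = 687.76°R.

687.76°R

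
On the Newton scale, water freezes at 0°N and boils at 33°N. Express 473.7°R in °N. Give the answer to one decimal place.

-3.3°N

First in Celsius: (473.7 - 491.67) × 5/9 = -9.9833°C.
Linearly onto the Newton scale: 0 + (-9.9833 / 100) × (33 - 0) = -3.3°N.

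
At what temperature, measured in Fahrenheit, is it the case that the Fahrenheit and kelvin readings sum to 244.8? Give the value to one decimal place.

Let F be the Fahrenheit reading. The kelvin reading is K = 5/9·F + 255.372.
Require F + K = 244.8: (14/9)·F + 255.372 = 244.8.
F = (244.8 - 255.372) / (14/9) = -6.8.

-6.8°F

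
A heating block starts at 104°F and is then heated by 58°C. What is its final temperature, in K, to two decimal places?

371.15 K

Initial temperature in Celsius: (104 - 32) × 5/9 = 40.0000°C.
Final Celsius temperature: 40.0000 + 58.0000 = 98.0000°C.
In kelvin: 98.0000 + 273.15 = 371.15 K.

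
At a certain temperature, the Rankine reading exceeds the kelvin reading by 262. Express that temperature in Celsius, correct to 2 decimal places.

54.35°C

Let x be the kelvin reading; then the Rankine reading is 1.8·x.
(1.8·x) - x = 262  ⇒  (0.8)·x = 262  ⇒  x = 327.5000 K.
In Celsius: 327.5 - 273.15 = 54.35°C.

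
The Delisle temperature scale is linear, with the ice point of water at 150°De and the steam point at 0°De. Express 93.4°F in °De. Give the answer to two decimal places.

98.83°De

First in Celsius: (93.4 - 32) × 5/9 = 34.1111°C.
Linearly onto the Delisle scale: 150 + (34.1111 / 100) × (0 - 150) = 98.83°De.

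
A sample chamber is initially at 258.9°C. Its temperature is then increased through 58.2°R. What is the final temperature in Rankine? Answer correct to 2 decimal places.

1015.89°R

The 58.2°R change is an interval, so only the factor 5/9 applies: +58.2 × 5/9 = +32.3333°C.
Final Celsius temperature: 258.9000 + 32.3333 = 291.2333°C.
In Rankine: 291.2333 × 1.8 + 491.67 = 1015.89°R.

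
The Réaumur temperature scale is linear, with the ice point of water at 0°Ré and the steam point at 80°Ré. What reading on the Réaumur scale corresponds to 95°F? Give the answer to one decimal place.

28.0°Ré

First in Celsius: (95 - 32) × 5/9 = 35.0000°C.
Linearly onto the Réaumur scale: 0 + (35.0000 / 100) × (80 - 0) = 28.0°Ré.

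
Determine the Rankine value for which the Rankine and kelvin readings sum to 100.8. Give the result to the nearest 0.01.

64.80°R

Let R be the Rankine reading. The kelvin reading is K = 5/9·R.
Require R + K = 100.8: (14/9)·R = 100.8.
R = (100.8) / (14/9) = 64.80.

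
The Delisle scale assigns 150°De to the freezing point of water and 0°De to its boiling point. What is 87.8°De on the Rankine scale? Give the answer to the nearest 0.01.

Linear interpolation between the fixed points: C = (87.8 - 150) × 100 / (0 - 150) = 41.4667°C.
Then 41.4667 × 1.8 + 491.67 = 566.31°R.

566.31°R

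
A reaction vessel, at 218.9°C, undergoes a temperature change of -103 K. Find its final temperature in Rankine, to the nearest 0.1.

The 103 K change is an interval; Kelvin and Celsius degrees are the same size, so ΔC = -103°C.
Final Celsius temperature: 218.9000 - 103.0000 = 115.9000°C.
In Rankine: 115.9000 × 1.8 + 491.67 = 700.3°R.

700.3°R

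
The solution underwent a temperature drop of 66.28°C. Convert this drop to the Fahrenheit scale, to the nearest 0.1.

119.3°F

For a temperature interval the offset drops out; only the factor 1.8 applies.
66.28 × 1.8 = 119.3.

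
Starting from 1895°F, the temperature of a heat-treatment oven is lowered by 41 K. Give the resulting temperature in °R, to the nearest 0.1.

Initial temperature in Celsius: (1895 - 32) × 5/9 = 1035.0000°C.
The 41 K change is an interval; Kelvin and Celsius degrees are the same size, so ΔC = -41°C.
Final Celsius temperature: 1035.0000 - 41.0000 = 994.0000°C.
In Rankine: 994.0000 × 1.8 + 491.67 = 2280.9°R.

2280.9°R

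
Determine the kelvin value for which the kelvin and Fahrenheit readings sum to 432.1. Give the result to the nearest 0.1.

Let K be the kelvin reading. The Fahrenheit reading is F = 1.8·K - 459.67.
Require K + F = 432.1: (2.8)·K - 459.67 = 432.1.
K = (432.1 + 459.67) / (2.8) = 318.5.

318.5 K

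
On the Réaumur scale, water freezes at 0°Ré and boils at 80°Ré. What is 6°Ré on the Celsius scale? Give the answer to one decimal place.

7.5°C

Linear interpolation between the fixed points: C = (6 - 0) × 100 / (80 - 0) = 7.5000°C.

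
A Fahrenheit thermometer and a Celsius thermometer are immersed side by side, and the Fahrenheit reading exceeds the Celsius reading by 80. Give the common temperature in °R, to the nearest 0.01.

Let x be the Fahrenheit reading; then the Celsius reading is 5/9·x - 17.7778.
(5/9·x - 17.7778) - x = -80  ⇒  (-4/9)·x = -62.2222  ⇒  x = 140.0000°F.
In Celsius: (140 - 32) × 5/9 = 60.0000°C.
In Rankine: 60.0000 × 1.8 + 491.67 = 599.67°R.

599.67°R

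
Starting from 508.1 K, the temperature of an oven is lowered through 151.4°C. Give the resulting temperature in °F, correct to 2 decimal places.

Initial temperature in Celsius: 508.1 - 273.15 = 234.9500°C.
Final Celsius temperature: 234.9500 - 151.4000 = 83.5500°C.
In Fahrenheit: 83.5500 × 1.8 + 32 = 182.39°F.

182.39°F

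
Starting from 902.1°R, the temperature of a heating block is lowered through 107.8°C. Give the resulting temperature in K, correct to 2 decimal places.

Initial temperature in Celsius: (902.1 - 491.67) × 5/9 = 228.0167°C.
Final Celsius temperature: 228.0167 - 107.8000 = 120.2167°C.
In kelvin: 120.2167 + 273.15 = 393.37 K.

393.37 K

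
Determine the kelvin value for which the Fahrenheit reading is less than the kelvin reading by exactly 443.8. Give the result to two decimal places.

Let K be the kelvin reading. The Fahrenheit reading is F = 1.8·K - 459.67.
Require F - K = -443.8: (0.8)·K - 459.67 = -443.8.
K = (-443.8 + 459.67) / (0.8) = 19.84.

19.84 K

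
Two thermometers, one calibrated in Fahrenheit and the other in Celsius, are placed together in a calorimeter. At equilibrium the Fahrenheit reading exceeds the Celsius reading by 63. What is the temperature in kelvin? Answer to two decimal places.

Let x be the Fahrenheit reading; then the Celsius reading is 5/9·x - 17.7778.
(5/9·x - 17.7778) - x = -63  ⇒  (-4/9)·x = -45.2222  ⇒  x = 101.7500°F.
In Celsius: (101.75 - 32) × 5/9 = 38.7500°C.
In kelvin: 38.7500 + 273.15 = 311.90 K.

311.90 K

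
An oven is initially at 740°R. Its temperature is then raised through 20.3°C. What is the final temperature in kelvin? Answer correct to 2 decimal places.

Initial temperature in Celsius: (740 - 491.67) × 5/9 = 137.9611°C.
Final Celsius temperature: 137.9611 + 20.3000 = 158.2611°C.
In kelvin: 158.2611 + 273.15 = 431.41 K.

431.41 K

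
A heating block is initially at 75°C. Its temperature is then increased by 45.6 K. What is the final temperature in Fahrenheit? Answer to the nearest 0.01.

249.08°F

The 45.6 K change is an interval; Kelvin and Celsius degrees are the same size, so ΔC = +45.6°C.
Final Celsius temperature: 75.0000 + 45.6000 = 120.6000°C.
In Fahrenheit: 120.6000 × 1.8 + 32 = 249.08°F.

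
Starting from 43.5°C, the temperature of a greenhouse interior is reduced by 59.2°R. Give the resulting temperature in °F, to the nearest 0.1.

51.1°F

The 59.2°R change is an interval, so only the factor 5/9 applies: -59.2 × 5/9 = -32.8889°C.
Final Celsius temperature: 43.5000 - 32.8889 = 10.6111°C.
In Fahrenheit: 10.6111 × 1.8 + 32 = 51.1°F.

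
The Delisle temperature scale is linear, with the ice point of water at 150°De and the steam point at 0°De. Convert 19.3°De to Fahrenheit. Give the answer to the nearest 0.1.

Linear interpolation between the fixed points: C = (19.3 - 150) × 100 / (0 - 150) = 87.1333°C.
Then 87.1333 × 1.8 + 32 = 188.8°F.

188.8°F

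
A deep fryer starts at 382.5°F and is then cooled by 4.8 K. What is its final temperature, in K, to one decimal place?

Initial temperature in Celsius: (382.5 - 32) × 5/9 = 194.7222°C.
The 4.8 K change is an interval; Kelvin and Celsius degrees are the same size, so ΔC = -4.8°C.
Final Celsius temperature: 194.7222 - 4.8000 = 189.9222°C.
In kelvin: 189.9222 + 273.15 = 463.1 K.

463.1 K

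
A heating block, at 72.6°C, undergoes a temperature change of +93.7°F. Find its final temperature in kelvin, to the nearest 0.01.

397.81 K

The 93.7°F change is an interval, so only the factor 5/9 applies: +93.7 × 5/9 = +52.0556°C.
Final Celsius temperature: 72.6000 + 52.0556 = 124.6556°C.
In kelvin: 124.6556 + 273.15 = 397.81 K.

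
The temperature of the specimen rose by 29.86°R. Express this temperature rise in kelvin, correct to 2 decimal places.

For a temperature interval the offset drops out; only the factor 5/9 applies.
29.86 × 5/9 = 16.59.

16.59 K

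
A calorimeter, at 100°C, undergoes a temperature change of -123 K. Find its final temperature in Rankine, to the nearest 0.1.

450.3°R

The 123 K change is an interval; Kelvin and Celsius degrees are the same size, so ΔC = -123°C.
Final Celsius temperature: 100.0000 - 123.0000 = -23.0000°C.
In Rankine: -23.0000 × 1.8 + 491.67 = 450.3°R.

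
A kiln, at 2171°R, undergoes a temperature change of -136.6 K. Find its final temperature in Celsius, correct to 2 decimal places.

796.36°C

Initial temperature in Celsius: (2171 - 491.67) × 5/9 = 932.9611°C.
The 136.6 K change is an interval; Kelvin and Celsius degrees are the same size, so ΔC = -136.6°C.
Final Celsius temperature: 932.9611 - 136.6000 = 796.3611°C.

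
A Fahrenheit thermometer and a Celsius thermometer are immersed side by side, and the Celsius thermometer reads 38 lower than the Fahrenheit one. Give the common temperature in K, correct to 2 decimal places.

Let x be the Fahrenheit reading; then the Celsius reading is 5/9·x - 17.7778.
(5/9·x - 17.7778) - x = -38  ⇒  (-4/9)·x = -20.2222  ⇒  x = 45.5000°F.
In Celsius: (45.5 - 32) × 5/9 = 7.5000°C.
In kelvin: 7.5000 + 273.15 = 280.65 K.

280.65 K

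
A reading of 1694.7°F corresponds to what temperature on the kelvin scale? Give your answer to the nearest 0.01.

In Celsius: (1694.7 - 32) × 5/9 = 923.7222°C.
In kelvin: 923.7222 + 273.15 = 1196.87 K.

1196.87 K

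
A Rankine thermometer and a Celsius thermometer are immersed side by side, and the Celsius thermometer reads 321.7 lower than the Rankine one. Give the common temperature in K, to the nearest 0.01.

Let x be the Rankine reading; then the Celsius reading is 5/9·x - 273.15.
(5/9·x - 273.15) - x = -321.7  ⇒  (-4/9)·x = -48.55  ⇒  x = 109.2375°R.
In Celsius: (109.2375 - 491.67) × 5/9 = -212.4625°C.
In kelvin: -212.4625 + 273.15 = 60.69 K.

60.69 K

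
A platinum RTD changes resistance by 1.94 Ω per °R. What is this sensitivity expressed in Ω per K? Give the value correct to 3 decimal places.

The quantity depends on a temperature interval, so only the ratio of degree sizes applies; the offset between the scales is irrelevant.
A change of 1 K is a change of 1.8°R, so per K the value is 1.94 × 1.8 = 3.492.

3.492 Ω per K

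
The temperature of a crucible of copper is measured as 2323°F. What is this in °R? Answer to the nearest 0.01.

2782.67°R

In Celsius: (2323 - 32) × 5/9 = 1272.7778°C.
In Rankine: 1272.7778 × 1.8 + 491.67 = 2782.67°R.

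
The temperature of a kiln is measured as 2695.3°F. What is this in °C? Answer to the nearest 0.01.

In Celsius: (2695.3 - 32) × 5/9 = 1479.6111°C.

1479.61°C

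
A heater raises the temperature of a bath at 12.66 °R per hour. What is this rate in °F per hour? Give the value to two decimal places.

The quantity depends on a temperature interval, so only the ratio of degree sizes applies; the offset between the scales is irrelevant.
A change of 1°R is a change of 1°F, so 12.66 × 1 = 12.66.

12.66 °F/hour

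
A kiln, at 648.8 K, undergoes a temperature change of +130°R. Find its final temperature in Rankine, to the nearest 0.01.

Initial temperature in Celsius: 648.8 - 273.15 = 375.6500°C.
The 130°R change is an interval, so only the factor 5/9 applies: +130 × 5/9 = +72.2222°C.
Final Celsius temperature: 375.6500 + 72.2222 = 447.8722°C.
In Rankine: 447.8722 × 1.8 + 491.67 = 1297.84°R.

1297.84°R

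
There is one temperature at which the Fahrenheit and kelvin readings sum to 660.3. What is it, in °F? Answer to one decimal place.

Let F be the Fahrenheit reading. The kelvin reading is K = 5/9·F + 255.372.
Require F + K = 660.3: (14/9)·F + 255.372 = 660.3.
F = (660.3 - 255.372) / (14/9) = 260.3.

260.3°F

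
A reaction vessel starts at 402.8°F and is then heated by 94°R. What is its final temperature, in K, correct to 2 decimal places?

Initial temperature in Celsius: (402.8 - 32) × 5/9 = 206.0000°C.
The 94°R change is an interval, so only the factor 5/9 applies: +94 × 5/9 = +52.2222°C.
Final Celsius temperature: 206.0000 + 52.2222 = 258.2222°C.
In kelvin: 258.2222 + 273.15 = 531.37 K.

531.37 K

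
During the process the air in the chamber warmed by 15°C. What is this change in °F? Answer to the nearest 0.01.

For a temperature interval the offset drops out; only the factor 1.8 applies.
15 × 1.8 = 27.00.

27.00°F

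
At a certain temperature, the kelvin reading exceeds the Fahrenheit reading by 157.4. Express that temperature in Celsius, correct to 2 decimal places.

Let x be the Fahrenheit reading; then the kelvin reading is 5/9·x + 255.372.
(5/9·x + 255.372) - x = 157.4  ⇒  (-4/9)·x = -97.9722  ⇒  x = 220.4375°F.
In Celsius: (220.4375 - 32) × 5/9 = 104.69°C.

104.69°C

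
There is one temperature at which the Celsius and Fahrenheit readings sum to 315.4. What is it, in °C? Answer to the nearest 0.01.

Let C be the Celsius reading. The Fahrenheit reading is F = 1.8·C + 32.
Require C + F = 315.4: (2.8)·C + 32 = 315.4.
C = (315.4 - 32) / (2.8) = 101.21.

101.21°C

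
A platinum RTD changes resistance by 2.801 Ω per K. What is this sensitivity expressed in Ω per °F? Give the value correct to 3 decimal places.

Since only a temperature interval is involved, the additive offset between the scales drops out.
A change of 1°F is a change of 5/9 K, so per °F the value is 2.801 × 5/9 = 1.556.

1.556 Ω per °F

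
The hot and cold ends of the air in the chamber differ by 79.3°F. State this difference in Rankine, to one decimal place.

Fahrenheit and Rankine degrees are the same size, so the interval is unchanged: 79.3.

79.3°R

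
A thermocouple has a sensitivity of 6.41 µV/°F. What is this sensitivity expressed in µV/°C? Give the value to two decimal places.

11.54 µV/°C

Since only a temperature interval is involved, the additive offset between the scales drops out.
A change of 1°C is a change of 1.8°F, so per °C the value is 6.41 × 1.8 = 11.54.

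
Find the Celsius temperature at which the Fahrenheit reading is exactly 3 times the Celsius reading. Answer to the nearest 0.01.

26.67°C

Let C be the Celsius reading. The Fahrenheit reading is F = 1.8·C + 32.
Require F = 3·C: 1.8·C + 32 = 3·C.
(-1.2)·C = -32  ⇒  C = 26.67.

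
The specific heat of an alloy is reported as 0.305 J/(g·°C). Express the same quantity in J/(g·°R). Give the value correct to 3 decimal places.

Since only a temperature interval is involved, the additive offset between the scales drops out.
A change of 1°R is a change of 5/9°C, so per °R the value is 0.305 × 5/9 = 0.169.

0.169 J/(g·°R)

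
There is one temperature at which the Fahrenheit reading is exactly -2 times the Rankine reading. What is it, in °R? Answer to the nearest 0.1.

Let R be the Rankine reading. The Fahrenheit reading is F = 1·R - 459.67.
Require F = -2·R: 1·R - 459.67 = -2·R.
(3)·R = 459.67  ⇒  R = 153.2.

153.2°R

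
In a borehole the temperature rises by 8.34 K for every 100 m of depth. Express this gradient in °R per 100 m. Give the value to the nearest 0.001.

Since only a temperature interval is involved, the additive offset between the scales drops out.
A change of 1 K is a change of 1.8°R, so 8.34 × 1.8 = 15.012.

15.012 °R/100 m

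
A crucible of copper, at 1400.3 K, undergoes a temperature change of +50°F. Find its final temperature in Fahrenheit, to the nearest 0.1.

Initial temperature in Celsius: 1400.3 - 273.15 = 1127.1500°C.
The 50°F change is an interval, so only the factor 5/9 applies: +50 × 5/9 = +27.7778°C.
Final Celsius temperature: 1127.1500 + 27.7778 = 1154.9278°C.
In Fahrenheit: 1154.9278 × 1.8 + 32 = 2110.9°F.

2110.9°F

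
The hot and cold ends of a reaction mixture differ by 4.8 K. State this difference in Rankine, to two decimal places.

8.64°R

Only the scale ratio 1.8 matters for a change in temperature.
4.8 × 1.8 = 8.64.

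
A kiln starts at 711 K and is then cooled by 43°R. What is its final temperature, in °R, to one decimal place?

1236.8°R

Initial temperature in Celsius: 711 - 273.15 = 437.8500°C.
The 43°R change is an interval, so only the factor 5/9 applies: -43 × 5/9 = -23.8889°C.
Final Celsius temperature: 437.8500 - 23.8889 = 413.9611°C.
In Rankine: 413.9611 × 1.8 + 491.67 = 1236.8°R.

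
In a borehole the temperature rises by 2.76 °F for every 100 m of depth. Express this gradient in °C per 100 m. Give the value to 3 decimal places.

The quantity depends on a temperature interval, so only the ratio of degree sizes applies; the offset between the scales is irrelevant.
A change of 1°F is a change of 5/9°C, so 2.76 × 5/9 = 1.533.

1.533 °C/100 m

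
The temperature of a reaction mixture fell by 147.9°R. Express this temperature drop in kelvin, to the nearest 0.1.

An interval of 1°R corresponds to 5/9 K.
147.9 × 5/9 = 82.2.

82.2 K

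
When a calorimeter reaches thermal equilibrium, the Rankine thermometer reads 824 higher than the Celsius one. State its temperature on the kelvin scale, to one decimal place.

688.6 K

Let x be the Celsius reading; then the Rankine reading is 1.8·x + 491.67.
(1.8·x + 491.67) - x = 824  ⇒  (0.8)·x = 332.33  ⇒  x = 415.4125°C.
In kelvin: 415.4125 + 273.15 = 688.6 K.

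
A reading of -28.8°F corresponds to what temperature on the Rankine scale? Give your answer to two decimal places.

In Celsius: (-28.8 - 32) × 5/9 = -33.7778°C.
In Rankine: -33.7778 × 1.8 + 491.67 = 430.87°R.

430.87°R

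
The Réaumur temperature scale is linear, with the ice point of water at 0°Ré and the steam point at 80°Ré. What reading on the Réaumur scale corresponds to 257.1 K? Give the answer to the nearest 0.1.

-12.8°Ré

First in Celsius: 257.1 - 273.15 = -16.0500°C.
Linearly onto the Réaumur scale: 0 + (-16.0500 / 100) × (80 - 0) = -12.8°Ré.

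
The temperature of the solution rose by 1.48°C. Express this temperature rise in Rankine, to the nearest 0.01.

Only the scale ratio 1.8 matters for a change in temperature.
1.48 × 1.8 = 2.66.

2.66°R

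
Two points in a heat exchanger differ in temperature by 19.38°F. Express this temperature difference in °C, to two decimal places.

For a temperature interval the offset drops out; only the factor 5/9 applies.
19.38 × 5/9 = 10.77.

10.77°C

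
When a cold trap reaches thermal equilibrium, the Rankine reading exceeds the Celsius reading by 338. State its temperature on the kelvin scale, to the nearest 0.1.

Let x be the Rankine reading; then the Celsius reading is 5/9·x - 273.15.
(5/9·x - 273.15) - x = -338  ⇒  (-4/9)·x = -64.85  ⇒  x = 145.9125°R.
In Celsius: (145.9125 - 491.67) × 5/9 = -192.0875°C.
In kelvin: -192.0875 + 273.15 = 81.1 K.

81.1 K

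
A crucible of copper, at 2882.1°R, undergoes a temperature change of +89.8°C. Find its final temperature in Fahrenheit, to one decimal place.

2584.1°F

Initial temperature in Celsius: (2882.1 - 491.67) × 5/9 = 1328.0167°C.
Final Celsius temperature: 1328.0167 + 89.8000 = 1417.8167°C.
In Fahrenheit: 1417.8167 × 1.8 + 32 = 2584.1°F.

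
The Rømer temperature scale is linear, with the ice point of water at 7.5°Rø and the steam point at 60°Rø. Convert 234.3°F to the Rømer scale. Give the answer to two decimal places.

66.50°Rø

First in Celsius: (234.3 - 32) × 5/9 = 112.3889°C.
Linearly onto the Rømer scale: 7.5 + (112.3889 / 100) × (60 - 7.5) = 66.50°Rø.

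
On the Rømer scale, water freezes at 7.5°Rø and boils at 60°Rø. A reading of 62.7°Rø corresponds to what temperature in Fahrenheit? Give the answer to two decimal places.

Linear interpolation between the fixed points: C = (62.7 - 7.5) × 100 / (60 - 7.5) = 105.1429°C.
Then 105.1429 × 1.8 + 32 = 221.26°F.

221.26°F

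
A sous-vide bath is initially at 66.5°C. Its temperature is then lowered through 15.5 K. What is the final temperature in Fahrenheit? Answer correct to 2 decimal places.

The 15.5 K change is an interval; Kelvin and Celsius degrees are the same size, so ΔC = -15.5°C.
Final Celsius temperature: 66.5000 - 15.5000 = 51.0000°C.
In Fahrenheit: 51.0000 × 1.8 + 32 = 123.80°F.

123.80°F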